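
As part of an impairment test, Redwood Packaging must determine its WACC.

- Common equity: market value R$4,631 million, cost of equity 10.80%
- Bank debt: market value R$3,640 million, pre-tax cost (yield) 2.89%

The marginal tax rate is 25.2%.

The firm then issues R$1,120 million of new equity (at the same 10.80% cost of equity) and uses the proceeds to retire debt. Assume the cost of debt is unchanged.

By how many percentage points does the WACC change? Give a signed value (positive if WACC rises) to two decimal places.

Current WACC:
Total capital V = 4631 + 3640 = 8271.
Equity: weight = 4631/8271 = 0.5599; cost = 10.8%.
Bank debt: weight = 3640/8271 = 0.4401; after-tax cost = 2.89% × (1 − 25.2%) = 2.1617%.
WACC = 0.5599 × 10.8000% + 0.4401 × 2.1617% = 6.9984%.
After the change:
Total capital V = 5751 + 2520 = 8271.
Equity: weight = 5751/8271 = 0.6953; cost = 10.8%.
Bank debt: weight = 2520/8271 = 0.3047; after-tax cost = 2.89% × (1 − 25.2%) = 2.1617%.
WACC = 0.6953 × 10.8000% + 0.3047 × 2.1617% = 8.1681%.
Change in WACC = 8.1681% − 6.9984% = 1.1697 pp.

+1.17 pp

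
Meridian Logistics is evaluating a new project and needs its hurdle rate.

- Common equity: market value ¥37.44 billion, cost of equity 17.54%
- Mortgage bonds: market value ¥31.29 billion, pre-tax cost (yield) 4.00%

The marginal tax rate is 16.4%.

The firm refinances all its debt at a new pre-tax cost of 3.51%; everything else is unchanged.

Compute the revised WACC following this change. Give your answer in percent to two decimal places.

10.89%

After the change:
Total capital V = 37.44 + 31.29 = 68.73.
Equity: weight = 37.44/68.73 = 0.5447; cost = 17.54%.
Mortgage bonds: weight = 31.29/68.73 = 0.4553; after-tax cost = 3.51% × (1 − 16.4%) = 2.9344%.
WACC = 0.5447 × 17.5400% + 0.4553 × 2.9344% = 10.8906%.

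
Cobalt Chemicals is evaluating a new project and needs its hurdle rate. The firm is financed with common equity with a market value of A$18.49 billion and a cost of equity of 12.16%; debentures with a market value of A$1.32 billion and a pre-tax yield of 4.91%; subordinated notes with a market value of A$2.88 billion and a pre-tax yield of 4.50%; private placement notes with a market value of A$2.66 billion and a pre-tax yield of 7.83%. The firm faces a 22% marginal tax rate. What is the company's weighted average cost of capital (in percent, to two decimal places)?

10.11%

Total capital V = 18.49 + 1.32 + 2.88 + 2.66 = 25.35.
Equity: weight = 18.49/25.35 = 0.7294; cost = 12.16%.
Debentures: weight = 1.32/25.35 = 0.0521; after-tax cost = 4.91% × (1 − 22%) = 3.8298%.
Subordinated notes: weight = 2.88/25.35 = 0.1136; after-tax cost = 4.5% × (1 − 22%) = 3.5100%.
Private placement notes: weight = 2.66/25.35 = 0.1049; after-tax cost = 7.83% × (1 − 22%) = 6.1074%.
WACC = 0.7294 × 12.1600% + 0.0521 × 3.8298% + 0.1136 × 3.5100% + 0.1049 × 6.1074% = 10.1084%.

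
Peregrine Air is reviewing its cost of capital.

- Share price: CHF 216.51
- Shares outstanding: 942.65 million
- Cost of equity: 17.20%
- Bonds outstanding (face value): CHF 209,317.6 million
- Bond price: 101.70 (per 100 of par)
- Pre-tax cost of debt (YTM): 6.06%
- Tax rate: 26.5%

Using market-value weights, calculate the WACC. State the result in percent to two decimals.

Market value of equity E = 216.51 × 942.65m = 204093.1515m. Market value of debt D = 209317.6m × 101.7/100 = 212875.9992m.
Total capital V = 204093.1515 + 212875.9992 = 416969.1507.
Equity: weight = 204093.1515/416969.1507 = 0.4895; cost = 17.2%.
Bonds outstanding: weight = 212875.9992/416969.1507 = 0.5105; after-tax cost = 6.06% × (1 − 26.5%) = 4.4541%.
WACC = 0.4895 × 17.2000% + 0.5105 × 4.4541% = 10.6928%.

10.69%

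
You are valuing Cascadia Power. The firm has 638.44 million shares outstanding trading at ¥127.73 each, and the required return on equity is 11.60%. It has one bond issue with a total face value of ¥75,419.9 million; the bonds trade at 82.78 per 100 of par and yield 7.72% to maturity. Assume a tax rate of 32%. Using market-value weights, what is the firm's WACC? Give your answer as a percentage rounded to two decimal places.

8.85%

Market value of equity E = 127.73 × 638.44m = 81547.9412m. Market value of debt D = 75419.9m × 82.78/100 = 62432.59322m.
Total capital V = 81547.9412 + 62432.59322 = 143980.53442.
Equity: weight = 81547.9412/143980.53442 = 0.5664; cost = 11.6%.
Bonds outstanding: weight = 62432.59322/143980.53442 = 0.4336; after-tax cost = 7.72% × (1 − 32%) = 5.2496%.
WACC = 0.5664 × 11.6000% + 0.4336 × 5.2496% = 8.8464%.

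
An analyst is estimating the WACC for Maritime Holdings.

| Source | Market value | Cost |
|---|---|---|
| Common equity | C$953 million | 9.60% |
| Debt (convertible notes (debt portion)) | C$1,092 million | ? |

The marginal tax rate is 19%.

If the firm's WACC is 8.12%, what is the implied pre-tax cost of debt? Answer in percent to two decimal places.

8.43%

Total capital V = 953 + 1092 = 2045.
Equity weight = 953/2045 = 0.4660.
Convertible notes (debt portion) weight = 1092/2045 = 0.5340.
Equity contribution = 0.4660 × 9.6% = 4.4737%.
Remaining for debt = 8.12% − 4.4737% = 3.6463%.
Rd × (1 − 19%) × 0.5340 = 3.6463%  ⇒  Rd = 8.4301%.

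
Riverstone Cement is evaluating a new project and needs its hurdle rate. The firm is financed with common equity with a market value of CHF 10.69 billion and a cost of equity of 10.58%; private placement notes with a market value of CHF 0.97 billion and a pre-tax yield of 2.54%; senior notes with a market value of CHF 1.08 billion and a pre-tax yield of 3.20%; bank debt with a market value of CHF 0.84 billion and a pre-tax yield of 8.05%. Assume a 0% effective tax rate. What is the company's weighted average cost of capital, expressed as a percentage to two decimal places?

Total capital V = 10.69 + 0.97 + 1.08 + 0.84 = 13.58.
Equity: weight = 10.69/13.58 = 0.7872; cost = 10.58%.
Private placement notes: weight = 0.97/13.58 = 0.0714; after-tax cost = 2.54% × (1 − 0%) = 2.5400%.
Senior notes: weight = 1.08/13.58 = 0.0795; after-tax cost = 3.2% × (1 − 0%) = 3.2000%.
Bank debt: weight = 0.84/13.58 = 0.0619; after-tax cost = 8.05% × (1 − 0%) = 8.0500%.
WACC = 0.7872 × 10.5800% + 0.0714 × 2.5400% + 0.0795 × 3.2000% + 0.0619 × 8.0500% = 9.2623%.

9.26%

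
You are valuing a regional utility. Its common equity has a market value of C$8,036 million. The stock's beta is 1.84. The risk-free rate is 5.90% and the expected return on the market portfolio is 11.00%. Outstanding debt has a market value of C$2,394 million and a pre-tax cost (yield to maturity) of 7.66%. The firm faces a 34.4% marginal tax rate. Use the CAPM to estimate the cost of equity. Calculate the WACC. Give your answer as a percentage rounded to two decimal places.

Market risk premium = 11.0% − 5.9% = 5.1%.
Cost of equity via CAPM: Re = 5.9% + 1.84 × 5.1% = 15.2840%.
Total capital V = 8036 + 2394 = 10430.
Equity: weight = 8036/10430 = 0.7705; cost = 15.284%.
Debt: weight = 2394/10430 = 0.2295; after-tax cost = 7.66% × (1 − 34.4%) = 5.0250%.
WACC = 0.7705 × 15.2840% + 0.2295 × 5.0250% = 12.9292%.

12.93%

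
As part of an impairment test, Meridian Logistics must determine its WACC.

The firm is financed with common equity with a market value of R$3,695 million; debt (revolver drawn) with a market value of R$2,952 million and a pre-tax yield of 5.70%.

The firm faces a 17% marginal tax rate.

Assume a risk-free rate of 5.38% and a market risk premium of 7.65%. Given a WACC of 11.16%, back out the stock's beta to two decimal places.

1.43

Total capital V = 3695 + 2952 = 6647.
Equity weight = 3695/6647 = 0.5559.
Revolver drawn weight = 2952/6647 = 0.4441.
Debt contribution = 0.4441 × 5.7% × (1 − 17%) = 2.1011%.
Required equity contribution = 11.16% − 2.1011% = 9.0589%  ⇒  Re = 16.2962%.
CAPM: 16.2962% = 5.38% + β × 7.65%  ⇒  β = 1.4270.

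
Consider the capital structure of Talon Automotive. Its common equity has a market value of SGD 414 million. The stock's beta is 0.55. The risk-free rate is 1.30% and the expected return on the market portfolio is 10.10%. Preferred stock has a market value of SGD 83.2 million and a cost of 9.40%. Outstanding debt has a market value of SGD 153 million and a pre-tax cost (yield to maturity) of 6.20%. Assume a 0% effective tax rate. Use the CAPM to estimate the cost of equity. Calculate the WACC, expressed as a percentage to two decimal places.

6.57%

Market risk premium = 10.1% − 1.3% = 8.8%.
Cost of equity via CAPM: Re = 1.3% + 0.55 × 8.8% = 6.1400%.
Total capital V = 414 + 83.2 + 153 = 650.2.
Equity: weight = 414/650.2 = 0.6367; cost = 6.14%.
Preferred: weight = 83.2/650.2 = 0.1280; cost = 9.4%.
Debt: weight = 153/650.2 = 0.2353; after-tax cost = 6.2% × (1 − 0%) = 6.2000%.
WACC = 0.6367 × 6.1400% + 0.1280 × 9.4000% + 0.2353 × 6.2000% = 6.5713%.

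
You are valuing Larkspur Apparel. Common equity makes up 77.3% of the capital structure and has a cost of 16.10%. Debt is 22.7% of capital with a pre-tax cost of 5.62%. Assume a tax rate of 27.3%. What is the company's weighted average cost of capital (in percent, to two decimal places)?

13.37%

After-tax cost of debt = 5.62% × (1 − 27.3%) = 4.0857%.
WACC = 0.773 × 16.1000% + 0.227 × 4.0857% = 13.3728%.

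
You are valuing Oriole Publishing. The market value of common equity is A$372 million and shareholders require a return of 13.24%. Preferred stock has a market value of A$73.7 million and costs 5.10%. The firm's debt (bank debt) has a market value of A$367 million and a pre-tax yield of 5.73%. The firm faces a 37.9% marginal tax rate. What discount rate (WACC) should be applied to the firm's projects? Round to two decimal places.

Total capital V = 372 + 73.7 + 367 = 812.7.
Equity: weight = 372/812.7 = 0.4577; cost = 13.24%.
Preferred: weight = 73.7/812.7 = 0.0907; cost = 5.1%.
Bank debt: weight = 367/812.7 = 0.4516; after-tax cost = 5.73% × (1 − 37.9%) = 3.5583%.
WACC = 0.4577 × 13.2400% + 0.0907 × 5.1000% + 0.4516 × 3.5583% = 8.1298%.

8.13%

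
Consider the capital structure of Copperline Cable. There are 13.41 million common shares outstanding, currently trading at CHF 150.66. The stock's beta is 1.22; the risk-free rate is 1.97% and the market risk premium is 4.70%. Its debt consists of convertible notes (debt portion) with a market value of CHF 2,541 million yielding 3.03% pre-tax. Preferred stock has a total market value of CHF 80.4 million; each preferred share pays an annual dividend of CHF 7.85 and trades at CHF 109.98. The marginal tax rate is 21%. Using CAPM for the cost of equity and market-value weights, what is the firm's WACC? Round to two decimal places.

4.79%

Cost of equity via CAPM: Re = 1.97% + 1.22 × 4.7% = 7.7040%.
Cost of preferred: Rp = 7.85 / 109.98 = 7.1377%.
Market value of equity E = 150.66 × 13.41m = 2020.3506m.
Total capital V = 2020.3506 + 80.4 + 2541 = 4641.7506.
Equity: weight = 2020.3506/4641.7506 = 0.4353; cost = 7.704%.
Preferred: weight = 80.4/4641.7506 = 0.0173; cost = 7.1377%.
Convertible notes (debt portion): weight = 2541/4641.7506 = 0.5474; after-tax cost = 3.03% × (1 − 21%) = 2.3937%.
WACC = 0.4353 × 7.7040% + 0.0173 × 7.1377% + 0.5474 × 2.3937% = 4.7872%.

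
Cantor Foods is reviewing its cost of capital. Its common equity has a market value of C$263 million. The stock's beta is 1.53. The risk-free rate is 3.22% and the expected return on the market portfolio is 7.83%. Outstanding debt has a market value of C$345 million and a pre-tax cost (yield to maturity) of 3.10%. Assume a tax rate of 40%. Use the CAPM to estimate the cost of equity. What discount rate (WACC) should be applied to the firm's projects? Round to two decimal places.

5.50%

Market risk premium = 7.83% − 3.22% = 4.61%.
Cost of equity via CAPM: Re = 3.22% + 1.53 × 4.61% = 10.2733%.
Total capital V = 263 + 345 = 608.
Equity: weight = 263/608 = 0.4326; cost = 10.2733%.
Debt: weight = 345/608 = 0.5674; after-tax cost = 3.1% × (1 − 40%) = 1.8600%.
WACC = 0.4326 × 10.2733% + 0.5674 × 1.8600% = 5.4993%.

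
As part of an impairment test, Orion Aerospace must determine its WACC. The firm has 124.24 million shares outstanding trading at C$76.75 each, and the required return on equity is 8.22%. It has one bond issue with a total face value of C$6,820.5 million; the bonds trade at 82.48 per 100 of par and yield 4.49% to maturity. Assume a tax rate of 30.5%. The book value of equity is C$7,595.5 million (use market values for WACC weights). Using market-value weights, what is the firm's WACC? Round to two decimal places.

6.33%

Market value of equity E = 76.75 × 124.24m = 9535.42m. Market value of debt D = 6820.5m × 82.48/100 = 5625.5484m.
Total capital V = 9535.42 + 5625.5484 = 15160.9684.
Equity: weight = 9535.42/15160.9684 = 0.6289; cost = 8.22%.
Bonds outstanding: weight = 5625.5484/15160.9684 = 0.3711; after-tax cost = 4.49% × (1 − 30.5%) = 3.1206%.
WACC = 0.6289 × 8.2200% + 0.3711 × 3.1206% = 6.3278%.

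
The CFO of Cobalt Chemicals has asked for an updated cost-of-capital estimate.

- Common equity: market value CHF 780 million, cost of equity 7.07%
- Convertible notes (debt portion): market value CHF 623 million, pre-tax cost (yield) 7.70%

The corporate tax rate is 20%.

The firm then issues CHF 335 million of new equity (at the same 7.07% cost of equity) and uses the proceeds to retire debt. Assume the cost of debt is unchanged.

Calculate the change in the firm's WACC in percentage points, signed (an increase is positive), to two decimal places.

Current WACC:
Total capital V = 780 + 623 = 1403.
Equity: weight = 780/1403 = 0.5560; cost = 7.07%.
Convertible notes (debt portion): weight = 623/1403 = 0.4440; after-tax cost = 7.7% × (1 − 20%) = 6.1600%.
WACC = 0.5560 × 7.0700% + 0.4440 × 6.1600% = 6.6659%.
After the change:
Total capital V = 1115 + 288 = 1403.
Equity: weight = 1115/1403 = 0.7947; cost = 7.07%.
Convertible notes (debt portion): weight = 288/1403 = 0.2053; after-tax cost = 7.7% × (1 − 20%) = 6.1600%.
WACC = 0.7947 × 7.0700% + 0.2053 × 6.1600% = 6.8832%.
Change in WACC = 6.8832% − 6.6659% = 0.2173 pp.

+0.22 pp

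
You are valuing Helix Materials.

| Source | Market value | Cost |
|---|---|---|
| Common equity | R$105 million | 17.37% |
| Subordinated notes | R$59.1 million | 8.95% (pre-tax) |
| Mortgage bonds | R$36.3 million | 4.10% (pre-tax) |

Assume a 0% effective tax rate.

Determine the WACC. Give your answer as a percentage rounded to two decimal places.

Total capital V = 105 + 59.1 + 36.3 = 200.4.
Equity: weight = 105/200.4 = 0.5240; cost = 17.37%.
Subordinated notes: weight = 59.1/200.4 = 0.2949; after-tax cost = 8.95% × (1 − 0%) = 8.9500%.
Mortgage bonds: weight = 36.3/200.4 = 0.1811; after-tax cost = 4.1% × (1 − 0%) = 4.1000%.
WACC = 0.5240 × 17.3700% + 0.2949 × 8.9500% + 0.1811 × 4.1000% = 12.4832%.

12.48%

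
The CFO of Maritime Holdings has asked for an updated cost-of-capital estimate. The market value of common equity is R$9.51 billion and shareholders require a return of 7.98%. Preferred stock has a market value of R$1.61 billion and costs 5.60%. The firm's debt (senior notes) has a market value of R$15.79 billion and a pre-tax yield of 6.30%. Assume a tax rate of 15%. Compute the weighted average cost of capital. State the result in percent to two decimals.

6.30%

Total capital V = 9.51 + 1.61 + 15.79 = 26.91.
Equity: weight = 9.51/26.91 = 0.3534; cost = 7.98%.
Preferred: weight = 1.61/26.91 = 0.0598; cost = 5.6%.
Senior notes: weight = 15.79/26.91 = 0.5868; after-tax cost = 6.3% × (1 − 15%) = 5.3550%.
WACC = 0.3534 × 7.9800% + 0.0598 × 5.6000% + 0.5868 × 5.3550% = 6.2973%.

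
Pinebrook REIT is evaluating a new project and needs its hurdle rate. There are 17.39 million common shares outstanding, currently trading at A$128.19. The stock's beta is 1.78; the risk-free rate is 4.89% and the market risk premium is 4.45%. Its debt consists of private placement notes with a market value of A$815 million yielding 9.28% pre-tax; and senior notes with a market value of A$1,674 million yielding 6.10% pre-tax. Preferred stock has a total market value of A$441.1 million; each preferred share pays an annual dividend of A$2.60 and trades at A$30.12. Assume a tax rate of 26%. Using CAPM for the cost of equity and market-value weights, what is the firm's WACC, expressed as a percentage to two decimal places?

Cost of equity via CAPM: Re = 4.89% + 1.78 × 4.45% = 12.8110%.
Cost of preferred: Rp = 2.6 / 30.12 = 8.6321%.
Market value of equity E = 128.19 × 17.39m = 2229.2241m.
Total capital V = 2229.2241 + 441.1 + 815 + 1674 = 5159.3241.
Equity: weight = 2229.2241/5159.3241 = 0.4321; cost = 12.811%.
Preferred: weight = 441.1/5159.3241 = 0.0855; cost = 8.6321%.
Private placement notes: weight = 815/5159.3241 = 0.1580; after-tax cost = 9.28% × (1 − 26%) = 6.8672%.
Senior notes: weight = 1674/5159.3241 = 0.3245; after-tax cost = 6.1% × (1 − 26%) = 4.5140%.
WACC = 0.4321 × 12.8110% + 0.0855 × 8.6321% + 0.1580 × 6.8672% + 0.3245 × 4.5140% = 8.8227%.

8.82%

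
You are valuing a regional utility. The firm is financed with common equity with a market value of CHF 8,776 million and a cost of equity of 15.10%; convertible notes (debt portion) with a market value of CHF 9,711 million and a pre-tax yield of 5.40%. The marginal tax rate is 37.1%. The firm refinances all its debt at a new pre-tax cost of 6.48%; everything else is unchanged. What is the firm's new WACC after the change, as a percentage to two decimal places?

After the change:
Total capital V = 8776 + 9711 = 18487.
Equity: weight = 8776/18487 = 0.4747; cost = 15.1%.
Convertible notes (debt portion): weight = 9711/18487 = 0.5253; after-tax cost = 6.48% × (1 − 37.1%) = 4.0759%.
WACC = 0.4747 × 15.1000% + 0.5253 × 4.0759% = 9.3092%.

9.31%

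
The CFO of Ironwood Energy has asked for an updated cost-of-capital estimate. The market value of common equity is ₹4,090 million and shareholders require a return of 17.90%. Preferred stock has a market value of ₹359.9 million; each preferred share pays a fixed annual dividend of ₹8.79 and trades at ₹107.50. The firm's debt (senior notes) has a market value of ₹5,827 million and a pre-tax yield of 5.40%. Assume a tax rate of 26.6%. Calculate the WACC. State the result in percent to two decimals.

9.66%

Cost of preferred: Rp = 8.79 / 107.5 = 8.1767%.
Total capital V = 4090 + 359.9 + 5827 = 10276.9.
Equity: weight = 4090/10276.9 = 0.3980; cost = 17.9%.
Preferred: weight = 359.9/10276.9 = 0.0350; cost = 8.1767%.
Senior notes: weight = 5827/10276.9 = 0.5670; after-tax cost = 5.4% × (1 − 26.6%) = 3.9636%.
WACC = 0.3980 × 17.9000% + 0.0350 × 8.1767% + 0.5670 × 3.9636% = 9.6576%.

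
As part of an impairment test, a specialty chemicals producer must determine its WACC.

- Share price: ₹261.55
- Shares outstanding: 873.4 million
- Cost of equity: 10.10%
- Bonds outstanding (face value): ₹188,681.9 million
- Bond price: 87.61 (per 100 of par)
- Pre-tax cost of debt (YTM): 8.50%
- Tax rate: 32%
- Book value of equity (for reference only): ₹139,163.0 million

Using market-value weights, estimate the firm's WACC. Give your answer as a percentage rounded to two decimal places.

8.29%

Market value of equity E = 261.55 × 873.4m = 228437.77m. Market value of debt D = 188681.9m × 87.61/100 = 165304.21259m.
Total capital V = 228437.77 + 165304.21259 = 393741.98259.
Equity: weight = 228437.77/393741.98259 = 0.5802; cost = 10.1%.
Bonds outstanding: weight = 165304.21259/393741.98259 = 0.4198; after-tax cost = 8.5% × (1 − 32%) = 5.7800%.
WACC = 0.5802 × 10.1000% + 0.4198 × 5.7800% = 8.2863%.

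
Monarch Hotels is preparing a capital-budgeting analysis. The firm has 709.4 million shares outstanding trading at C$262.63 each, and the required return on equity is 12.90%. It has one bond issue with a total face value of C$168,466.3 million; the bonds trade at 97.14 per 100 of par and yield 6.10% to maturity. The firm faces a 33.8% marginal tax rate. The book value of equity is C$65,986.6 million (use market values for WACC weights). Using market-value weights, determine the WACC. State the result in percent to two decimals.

Market value of equity E = 262.63 × 709.4m = 186309.722m. Market value of debt D = 168466.3m × 97.14/100 = 163648.16382m.
Total capital V = 186309.722 + 163648.16382 = 349957.88582.
Equity: weight = 186309.722/349957.88582 = 0.5324; cost = 12.9%.
Bonds outstanding: weight = 163648.16382/349957.88582 = 0.4676; after-tax cost = 6.1% × (1 − 33.8%) = 4.0382%.
WACC = 0.5324 × 12.9000% + 0.4676 × 4.0382% = 8.7560%.

8.76%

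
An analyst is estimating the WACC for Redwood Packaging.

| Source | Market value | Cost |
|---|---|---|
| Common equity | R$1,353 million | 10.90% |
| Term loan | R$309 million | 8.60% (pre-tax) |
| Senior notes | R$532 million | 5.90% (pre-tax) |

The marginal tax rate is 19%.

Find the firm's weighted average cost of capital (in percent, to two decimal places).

Total capital V = 1353 + 309 + 532 = 2194.
Equity: weight = 1353/2194 = 0.6167; cost = 10.9%.
Term loan: weight = 309/2194 = 0.1408; after-tax cost = 8.6% × (1 − 19%) = 6.9660%.
Senior notes: weight = 532/2194 = 0.2425; after-tax cost = 5.9% × (1 − 19%) = 4.7790%.
WACC = 0.6167 × 10.9000% + 0.1408 × 6.9660% + 0.2425 × 4.7790% = 8.8617%.

8.86%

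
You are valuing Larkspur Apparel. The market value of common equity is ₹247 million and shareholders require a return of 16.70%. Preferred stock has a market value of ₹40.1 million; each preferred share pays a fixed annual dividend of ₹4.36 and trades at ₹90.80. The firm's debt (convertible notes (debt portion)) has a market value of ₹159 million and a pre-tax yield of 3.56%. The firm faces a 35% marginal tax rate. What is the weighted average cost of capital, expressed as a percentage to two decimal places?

Cost of preferred: Rp = 4.36 / 90.8 = 4.8018%.
Total capital V = 247 + 40.1 + 159 = 446.1.
Equity: weight = 247/446.1 = 0.5537; cost = 16.7%.
Preferred: weight = 40.1/446.1 = 0.0899; cost = 4.8018%.
Convertible notes (debt portion): weight = 159/446.1 = 0.3564; after-tax cost = 3.56% × (1 − 35%) = 2.3140%.
WACC = 0.5537 × 16.7000% + 0.0899 × 4.8018% + 0.3564 × 2.3140% = 10.5030%.

10.50%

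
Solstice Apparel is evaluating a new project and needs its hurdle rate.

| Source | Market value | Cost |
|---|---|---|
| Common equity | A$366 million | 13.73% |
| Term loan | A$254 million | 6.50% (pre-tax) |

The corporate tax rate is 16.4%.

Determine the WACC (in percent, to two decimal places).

10.33%

Total capital V = 366 + 254 = 620.
Equity: weight = 366/620 = 0.5903; cost = 13.73%.
Term loan: weight = 254/620 = 0.4097; after-tax cost = 6.5% × (1 − 16.4%) = 5.4340%.
WACC = 0.5903 × 13.7300% + 0.4097 × 5.4340% = 10.3313%.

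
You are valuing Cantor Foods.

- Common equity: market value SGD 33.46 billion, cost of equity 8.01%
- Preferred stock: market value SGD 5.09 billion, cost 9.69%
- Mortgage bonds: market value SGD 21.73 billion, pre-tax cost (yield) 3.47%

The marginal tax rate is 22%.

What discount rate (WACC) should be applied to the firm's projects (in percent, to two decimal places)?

Total capital V = 33.46 + 5.09 + 21.73 = 60.28.
Equity: weight = 33.46/60.28 = 0.5551; cost = 8.01%.
Preferred: weight = 5.09/60.28 = 0.0844; cost = 9.69%.
Mortgage bonds: weight = 21.73/60.28 = 0.3605; after-tax cost = 3.47% × (1 − 22%) = 2.7066%.
WACC = 0.5551 × 8.0100% + 0.0844 × 9.6900% + 0.3605 × 2.7066% = 6.2401%.

6.24%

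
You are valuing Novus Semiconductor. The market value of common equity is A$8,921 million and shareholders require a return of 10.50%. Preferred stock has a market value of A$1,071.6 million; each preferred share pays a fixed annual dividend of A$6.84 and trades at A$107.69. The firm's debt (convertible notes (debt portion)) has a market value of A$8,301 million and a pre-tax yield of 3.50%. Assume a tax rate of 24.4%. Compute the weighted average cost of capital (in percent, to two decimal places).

Cost of preferred: Rp = 6.84 / 107.69 = 6.3516%.
Total capital V = 8921 + 1071.6 + 8301 = 18293.6.
Equity: weight = 8921/18293.6 = 0.4877; cost = 10.5%.
Preferred: weight = 1071.6/18293.6 = 0.0586; cost = 6.3516%.
Convertible notes (debt portion): weight = 8301/18293.6 = 0.4538; after-tax cost = 3.5% × (1 − 24.4%) = 2.6460%.
WACC = 0.4877 × 10.5000% + 0.0586 × 6.3516% + 0.4538 × 2.6460% = 6.6931%.

6.69%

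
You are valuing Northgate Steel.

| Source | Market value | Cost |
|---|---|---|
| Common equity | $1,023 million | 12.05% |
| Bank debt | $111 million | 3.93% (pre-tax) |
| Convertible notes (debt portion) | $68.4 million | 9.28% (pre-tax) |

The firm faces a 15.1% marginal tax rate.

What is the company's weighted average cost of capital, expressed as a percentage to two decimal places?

Total capital V = 1023 + 111 + 68.4 = 1202.4.
Equity: weight = 1023/1202.4 = 0.8508; cost = 12.05%.
Bank debt: weight = 111/1202.4 = 0.0923; after-tax cost = 3.93% × (1 − 15.1%) = 3.3366%.
Convertible notes (debt portion): weight = 68.4/1202.4 = 0.0569; after-tax cost = 9.28% × (1 − 15.1%) = 7.8787%.
WACC = 0.8508 × 12.0500% + 0.0923 × 3.3366% + 0.0569 × 7.8787% = 11.0083%.

11.01%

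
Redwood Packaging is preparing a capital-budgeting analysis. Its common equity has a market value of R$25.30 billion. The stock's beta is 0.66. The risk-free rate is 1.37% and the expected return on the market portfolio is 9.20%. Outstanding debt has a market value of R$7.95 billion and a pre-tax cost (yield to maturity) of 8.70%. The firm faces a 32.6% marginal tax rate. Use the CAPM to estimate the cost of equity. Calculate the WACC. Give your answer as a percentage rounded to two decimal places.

Market risk premium = 9.2% − 1.37% = 7.83%.
Cost of equity via CAPM: Re = 1.37% + 0.66 × 7.83% = 6.5378%.
Total capital V = 25.3 + 7.95 = 33.25.
Equity: weight = 25.3/33.25 = 0.7609; cost = 6.5378%.
Debt: weight = 7.95/33.25 = 0.2391; after-tax cost = 8.7% × (1 − 32.6%) = 5.8638%.
WACC = 0.7609 × 6.5378% + 0.2391 × 5.8638% = 6.3766%.

6.38%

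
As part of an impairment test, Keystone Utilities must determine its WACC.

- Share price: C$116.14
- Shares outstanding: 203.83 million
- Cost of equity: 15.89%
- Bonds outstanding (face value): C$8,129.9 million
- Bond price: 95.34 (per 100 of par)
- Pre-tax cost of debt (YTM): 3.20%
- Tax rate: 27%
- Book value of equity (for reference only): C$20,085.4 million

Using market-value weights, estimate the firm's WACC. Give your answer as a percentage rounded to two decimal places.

Market value of equity E = 116.14 × 203.83m = 23672.8162m. Market value of debt D = 8129.9m × 95.34/100 = 7751.04666m.
Total capital V = 23672.8162 + 7751.04666 = 31423.86286.
Equity: weight = 23672.8162/31423.86286 = 0.7533; cost = 15.89%.
Bonds outstanding: weight = 7751.04666/31423.86286 = 0.2467; after-tax cost = 3.2% × (1 − 27%) = 2.3360%.
WACC = 0.7533 × 15.8900% + 0.2467 × 2.3360% = 12.5468%.

12.55%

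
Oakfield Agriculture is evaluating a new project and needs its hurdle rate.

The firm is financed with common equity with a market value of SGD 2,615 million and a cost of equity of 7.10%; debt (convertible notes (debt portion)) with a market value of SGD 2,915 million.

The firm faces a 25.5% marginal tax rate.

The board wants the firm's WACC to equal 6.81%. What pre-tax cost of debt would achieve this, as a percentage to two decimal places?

Total capital V = 2615 + 2915 = 5530.
Equity weight = 2615/5530 = 0.4729.
Convertible notes (debt portion) weight = 2915/5530 = 0.5271.
Equity contribution = 0.4729 × 7.1% = 3.3574%.
Remaining for debt = 6.81% − 3.3574% = 3.4526%.
Rd × (1 − 25.5%) × 0.5271 = 3.4526%  ⇒  Rd = 8.7917%.

8.79%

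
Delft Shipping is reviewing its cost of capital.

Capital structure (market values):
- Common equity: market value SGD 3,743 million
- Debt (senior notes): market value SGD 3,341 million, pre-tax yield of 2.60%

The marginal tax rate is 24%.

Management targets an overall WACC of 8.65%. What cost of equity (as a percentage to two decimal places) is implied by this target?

14.61%

Total capital V = 3743 + 3341 = 7084.
Equity weight = 3743/7084 = 0.5284.
Senior notes weight = 3341/7084 = 0.4716.
Debt contribution = 0.4716 × 2.6% × (1 − 24%) = 0.9319%.
Required equity contribution = 8.65% − 0.9319% = 7.7181%.
Re = 7.7181% / 0.5284 = 14.6072%.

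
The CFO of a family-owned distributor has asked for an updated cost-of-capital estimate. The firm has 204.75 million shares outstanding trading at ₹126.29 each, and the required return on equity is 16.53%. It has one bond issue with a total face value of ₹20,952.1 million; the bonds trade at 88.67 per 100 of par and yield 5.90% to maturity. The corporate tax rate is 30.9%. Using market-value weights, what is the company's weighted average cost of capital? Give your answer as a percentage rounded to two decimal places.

11.32%

Market value of equity E = 126.29 × 204.75m = 25857.8775m. Market value of debt D = 20952.1m × 88.67/100 = 18578.22707m.
Total capital V = 25857.8775 + 18578.22707 = 44436.10457.
Equity: weight = 25857.8775/44436.10457 = 0.5819; cost = 16.53%.
Bonds outstanding: weight = 18578.22707/44436.10457 = 0.4181; after-tax cost = 5.9% × (1 − 30.9%) = 4.0769%.
WACC = 0.5819 × 16.5300% + 0.4181 × 4.0769% = 11.3235%.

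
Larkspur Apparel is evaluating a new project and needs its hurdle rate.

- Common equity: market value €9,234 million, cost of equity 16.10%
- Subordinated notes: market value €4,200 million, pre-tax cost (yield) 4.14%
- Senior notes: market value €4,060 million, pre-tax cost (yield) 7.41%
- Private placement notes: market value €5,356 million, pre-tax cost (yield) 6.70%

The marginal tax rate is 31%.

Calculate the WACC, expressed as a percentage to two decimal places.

Total capital V = 9234 + 4200 + 4060 + 5356 = 22850.
Equity: weight = 9234/22850 = 0.4041; cost = 16.1%.
Subordinated notes: weight = 4200/22850 = 0.1838; after-tax cost = 4.14% × (1 − 31%) = 2.8566%.
Senior notes: weight = 4060/22850 = 0.1777; after-tax cost = 7.41% × (1 − 31%) = 5.1129%.
Private placement notes: weight = 5356/22850 = 0.2344; after-tax cost = 6.7% × (1 − 31%) = 4.6230%.
WACC = 0.4041 × 16.1000% + 0.1838 × 2.8566% + 0.1777 × 5.1129% + 0.2344 × 4.6230% = 9.0234%.

9.02%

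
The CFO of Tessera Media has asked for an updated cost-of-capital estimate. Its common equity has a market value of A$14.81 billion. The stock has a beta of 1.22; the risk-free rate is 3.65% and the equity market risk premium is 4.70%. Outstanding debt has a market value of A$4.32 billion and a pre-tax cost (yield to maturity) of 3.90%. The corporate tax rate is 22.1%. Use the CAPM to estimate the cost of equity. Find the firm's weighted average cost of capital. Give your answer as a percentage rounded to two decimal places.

7.95%

Cost of equity via CAPM: Re = 3.65% + 1.22 × 4.7% = 9.3840%.
Total capital V = 14.81 + 4.32 = 19.13.
Equity: weight = 14.81/19.13 = 0.7742; cost = 9.384%.
Debt: weight = 4.32/19.13 = 0.2258; after-tax cost = 3.9% × (1 − 22.1%) = 3.0381%.
WACC = 0.7742 × 9.3840% + 0.2258 × 3.0381% = 7.9509%.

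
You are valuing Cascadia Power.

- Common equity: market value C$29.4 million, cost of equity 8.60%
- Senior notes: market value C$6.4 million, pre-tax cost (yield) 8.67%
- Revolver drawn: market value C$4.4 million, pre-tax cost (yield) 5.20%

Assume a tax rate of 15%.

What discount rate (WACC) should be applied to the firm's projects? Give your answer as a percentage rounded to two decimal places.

Total capital V = 29.4 + 6.4 + 4.4 = 40.2.
Equity: weight = 29.4/40.2 = 0.7313; cost = 8.6%.
Senior notes: weight = 6.4/40.2 = 0.1592; after-tax cost = 8.67% × (1 − 15%) = 7.3695%.
Revolver drawn: weight = 4.4/40.2 = 0.1095; after-tax cost = 5.2% × (1 − 15%) = 4.4200%.
WACC = 0.7313 × 8.6000% + 0.1592 × 7.3695% + 0.1095 × 4.4200% = 7.9466%.

7.95%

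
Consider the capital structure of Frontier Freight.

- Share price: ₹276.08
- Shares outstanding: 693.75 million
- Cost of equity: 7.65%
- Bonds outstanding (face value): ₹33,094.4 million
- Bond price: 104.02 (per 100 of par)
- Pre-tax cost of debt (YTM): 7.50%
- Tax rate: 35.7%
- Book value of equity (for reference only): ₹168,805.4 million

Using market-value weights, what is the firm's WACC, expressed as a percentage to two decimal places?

7.22%

Market value of equity E = 276.08 × 693.75m = 191530.5m. Market value of debt D = 33094.4m × 104.02/100 = 34424.79488m.
Total capital V = 191530.5 + 34424.79488 = 225955.29488.
Equity: weight = 191530.5/225955.29488 = 0.8476; cost = 7.65%.
Bonds outstanding: weight = 34424.79488/225955.29488 = 0.1524; after-tax cost = 7.5% × (1 − 35.7%) = 4.8225%.
WACC = 0.8476 × 7.6500% + 0.1524 × 4.8225% = 7.2192%.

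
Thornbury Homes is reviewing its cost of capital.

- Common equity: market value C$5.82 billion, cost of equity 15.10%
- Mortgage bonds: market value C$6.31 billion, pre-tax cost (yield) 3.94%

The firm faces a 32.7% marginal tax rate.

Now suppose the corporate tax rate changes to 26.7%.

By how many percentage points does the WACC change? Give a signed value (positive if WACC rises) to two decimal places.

Current WACC:
Total capital V = 5.82 + 6.31 = 12.13.
Equity: weight = 5.82/12.13 = 0.4798; cost = 15.1%.
Mortgage bonds: weight = 6.31/12.13 = 0.5202; after-tax cost = 3.94% × (1 − 32.7%) = 2.6516%.
WACC = 0.4798 × 15.1000% + 0.5202 × 2.6516% = 8.6244%.
After the change:
Total capital V = 5.82 + 6.31 = 12.13.
Equity: weight = 5.82/12.13 = 0.4798; cost = 15.1%.
Mortgage bonds: weight = 6.31/12.13 = 0.5202; after-tax cost = 3.94% × (1 − 26.7%) = 2.8880%.
WACC = 0.4798 × 15.1000% + 0.5202 × 2.8880% = 8.7474%.
Change in WACC = 8.7474% − 8.6244% = 0.1230 pp.

+0.12 pp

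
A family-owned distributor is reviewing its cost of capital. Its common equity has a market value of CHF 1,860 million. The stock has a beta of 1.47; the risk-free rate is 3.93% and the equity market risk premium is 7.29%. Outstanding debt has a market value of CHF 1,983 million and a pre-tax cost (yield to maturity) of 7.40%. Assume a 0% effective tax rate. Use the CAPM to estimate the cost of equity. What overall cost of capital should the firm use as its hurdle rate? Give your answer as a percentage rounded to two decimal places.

Cost of equity via CAPM: Re = 3.93% + 1.47 × 7.29% = 14.6463%.
Total capital V = 1860 + 1983 = 3843.
Equity: weight = 1860/3843 = 0.4840; cost = 14.6463%.
Debt: weight = 1983/3843 = 0.5160; after-tax cost = 7.4% × (1 − 0%) = 7.4000%.
WACC = 0.4840 × 14.6463% + 0.5160 × 7.4000% = 10.9072%.

10.91%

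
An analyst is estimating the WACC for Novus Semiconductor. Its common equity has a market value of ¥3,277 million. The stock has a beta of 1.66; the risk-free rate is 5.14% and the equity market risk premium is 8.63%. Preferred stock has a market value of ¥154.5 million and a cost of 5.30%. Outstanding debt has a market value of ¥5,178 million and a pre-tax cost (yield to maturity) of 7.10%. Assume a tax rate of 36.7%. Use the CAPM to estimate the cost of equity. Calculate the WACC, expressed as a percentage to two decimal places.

10.21%

Cost of equity via CAPM: Re = 5.14% + 1.66 × 8.63% = 19.4658%.
Total capital V = 3277 + 154.5 + 5178 = 8609.5.
Equity: weight = 3277/8609.5 = 0.3806; cost = 19.4658%.
Preferred: weight = 154.5/8609.5 = 0.0179; cost = 5.3%.
Debt: weight = 5178/8609.5 = 0.6014; after-tax cost = 7.1% × (1 − 36.7%) = 4.4943%.
WACC = 0.3806 × 19.4658% + 0.0179 × 5.3000% + 0.6014 × 4.4943% = 10.2073%.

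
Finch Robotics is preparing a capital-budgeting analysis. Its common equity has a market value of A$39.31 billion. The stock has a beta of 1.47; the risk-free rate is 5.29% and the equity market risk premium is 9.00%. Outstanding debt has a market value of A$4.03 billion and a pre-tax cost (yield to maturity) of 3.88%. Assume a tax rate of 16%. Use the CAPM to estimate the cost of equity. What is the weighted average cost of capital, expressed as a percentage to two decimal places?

17.10%

Cost of equity via CAPM: Re = 5.29% + 1.47 × 9.0% = 18.5200%.
Total capital V = 39.31 + 4.03 = 43.34.
Equity: weight = 39.31/43.34 = 0.9070; cost = 18.52%.
Debt: weight = 4.03/43.34 = 0.0930; after-tax cost = 3.88% × (1 − 16%) = 3.2592%.
WACC = 0.9070 × 18.5200% + 0.0930 × 3.2592% = 17.1010%.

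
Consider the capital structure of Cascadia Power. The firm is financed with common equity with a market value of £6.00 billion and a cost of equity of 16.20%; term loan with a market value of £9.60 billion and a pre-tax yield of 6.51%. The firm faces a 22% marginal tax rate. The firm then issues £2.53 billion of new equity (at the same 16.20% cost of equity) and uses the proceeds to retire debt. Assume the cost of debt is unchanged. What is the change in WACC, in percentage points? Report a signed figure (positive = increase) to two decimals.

Current WACC:
Total capital V = 6 + 9.6 = 15.6.
Equity: weight = 6/15.6 = 0.3846; cost = 16.2%.
Term loan: weight = 9.6/15.6 = 0.6154; after-tax cost = 6.51% × (1 − 22%) = 5.0778%.
WACC = 0.3846 × 16.2000% + 0.6154 × 5.0778% = 9.3556%.
After the change:
Total capital V = 8.53 + 7.07 = 15.6.
Equity: weight = 8.53/15.6 = 0.5468; cost = 16.2%.
Term loan: weight = 7.07/15.6 = 0.4532; after-tax cost = 6.51% × (1 − 22%) = 5.0778%.
WACC = 0.5468 × 16.2000% + 0.4532 × 5.0778% = 11.1594%.
Change in WACC = 11.1594% − 9.3556% = 1.8038 pp.

+1.80 pp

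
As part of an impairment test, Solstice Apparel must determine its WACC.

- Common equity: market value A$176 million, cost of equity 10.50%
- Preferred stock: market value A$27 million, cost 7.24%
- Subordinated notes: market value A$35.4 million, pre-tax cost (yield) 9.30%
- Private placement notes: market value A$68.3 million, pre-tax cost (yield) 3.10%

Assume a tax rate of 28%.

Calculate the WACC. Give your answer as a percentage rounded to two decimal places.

7.93%

Total capital V = 176 + 27 + 35.4 + 68.3 = 306.7.
Equity: weight = 176/306.7 = 0.5739; cost = 10.5%.
Preferred: weight = 27/306.7 = 0.0880; cost = 7.24%.
Subordinated notes: weight = 35.4/306.7 = 0.1154; after-tax cost = 9.3% × (1 − 28%) = 6.6960%.
Private placement notes: weight = 68.3/306.7 = 0.2227; after-tax cost = 3.1% × (1 − 28%) = 2.2320%.
WACC = 0.5739 × 10.5000% + 0.0880 × 7.2400% + 0.1154 × 6.6960% + 0.2227 × 2.2320% = 7.9327%.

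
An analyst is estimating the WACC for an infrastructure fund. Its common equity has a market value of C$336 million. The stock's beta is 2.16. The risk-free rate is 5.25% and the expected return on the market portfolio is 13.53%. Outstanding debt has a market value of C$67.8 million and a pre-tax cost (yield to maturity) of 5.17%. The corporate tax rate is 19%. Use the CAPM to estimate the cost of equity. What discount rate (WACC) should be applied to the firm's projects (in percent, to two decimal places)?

Market risk premium = 13.53% − 5.25% = 8.28%.
Cost of equity via CAPM: Re = 5.25% + 2.16 × 8.28% = 23.1348%.
Total capital V = 336 + 67.8 = 403.8.
Equity: weight = 336/403.8 = 0.8321; cost = 23.1348%.
Debt: weight = 67.8/403.8 = 0.1679; after-tax cost = 5.17% × (1 − 19%) = 4.1877%.
WACC = 0.8321 × 23.1348% + 0.1679 × 4.1877% = 19.9535%.

19.95%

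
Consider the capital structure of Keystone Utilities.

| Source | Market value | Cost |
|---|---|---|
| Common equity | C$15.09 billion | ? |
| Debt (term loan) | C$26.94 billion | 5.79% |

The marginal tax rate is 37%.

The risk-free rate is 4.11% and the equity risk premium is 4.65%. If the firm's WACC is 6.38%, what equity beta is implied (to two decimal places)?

1.54

Total capital V = 15.09 + 26.94 = 42.03.
Equity weight = 15.09/42.03 = 0.3590.
Term loan weight = 26.94/42.03 = 0.6410.
Debt contribution = 0.6410 × 5.79% × (1 − 37%) = 2.3381%.
Required equity contribution = 6.38% − 2.3381% = 4.0419%  ⇒  Re = 11.2579%.
CAPM: 11.2579% = 4.11% + β × 4.65%  ⇒  β = 1.5372.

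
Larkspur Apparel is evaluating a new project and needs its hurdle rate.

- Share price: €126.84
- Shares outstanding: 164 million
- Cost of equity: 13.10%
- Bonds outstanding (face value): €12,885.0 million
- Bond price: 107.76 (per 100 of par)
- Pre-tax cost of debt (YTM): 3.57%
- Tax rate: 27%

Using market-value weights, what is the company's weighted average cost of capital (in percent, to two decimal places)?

8.90%

Market value of equity E = 126.84 × 164m = 20801.76m. Market value of debt D = 12885m × 107.76/100 = 13884.876m.
Total capital V = 20801.76 + 13884.876 = 34686.636.
Equity: weight = 20801.76/34686.636 = 0.5997; cost = 13.1%.
Bonds outstanding: weight = 13884.876/34686.636 = 0.4003; after-tax cost = 3.57% × (1 − 27%) = 2.6061%.
WACC = 0.5997 × 13.1000% + 0.4003 × 2.6061% = 8.8993%.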